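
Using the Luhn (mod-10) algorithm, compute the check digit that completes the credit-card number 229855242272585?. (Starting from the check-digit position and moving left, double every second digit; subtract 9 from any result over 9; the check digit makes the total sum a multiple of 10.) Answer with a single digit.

0

Partial digits right→left: 5 8 5 2 7 2 2 4 2 5 5 8 9 2 2
Double every second digit counting from the check-digit position (so the 1st, 3rd, 5th, ... of the partial from the right).
  doubled (with −9 where >9): 1 1 5 4 4 1 9 4 → sum 29
  kept as-is: 8 2 2 4 5 8 2 → sum 31
Total = 29 + 31 = 60.
Check digit = (10 − (60 mod 10)) mod 10 = 0.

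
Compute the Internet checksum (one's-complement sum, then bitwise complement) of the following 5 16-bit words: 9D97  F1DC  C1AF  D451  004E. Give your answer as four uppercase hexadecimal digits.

DA3B

One's-complement addition (fold any carry out of bit 15 back into bit 0):
  0x9D97 + 0xF1DC = 0x18F73 → wrap carry → 0x8F74
  0x8F74 + 0xC1AF = 0x15123 → wrap carry → 0x5124
  0x5124 + 0xD451 = 0x12575 → wrap carry → 0x2576
  0x2576 + 0x004E = 0x025C4
One's-complement sum = 0x25C4.
Checksum = ~0x25C4 & 0xFFFF = 0xDA3B.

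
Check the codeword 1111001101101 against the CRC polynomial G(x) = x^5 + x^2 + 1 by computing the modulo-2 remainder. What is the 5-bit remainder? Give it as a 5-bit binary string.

00000

Modulo-2 division of 1111001101101 by 100101:
  pos 0: 111100 XOR 100101 = 011001
  pos 1: 110011 XOR 100101 = 010110
  pos 2: 101101 XOR 100101 = 001000
  pos 4: 100001 XOR 100101 = 000100
  pos 7: 100101 XOR 100101 = 000000
Remainder = 00000 (zero — the frame passes the CRC check).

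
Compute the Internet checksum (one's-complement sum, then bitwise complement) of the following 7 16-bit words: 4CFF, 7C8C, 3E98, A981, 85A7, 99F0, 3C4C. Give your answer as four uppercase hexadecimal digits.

F275

One's-complement addition (fold any carry out of bit 15 back into bit 0):
  0x4CFF + 0x7C8C = 0x0C98B
  0xC98B + 0x3E98 = 0x10823 → wrap carry → 0x0824
  0x0824 + 0xA981 = 0x0B1A5
  0xB1A5 + 0x85A7 = 0x1374C → wrap carry → 0x374D
  0x374D + 0x99F0 = 0x0D13D
  0xD13D + 0x3C4C = 0x10D89 → wrap carry → 0x0D8A
One's-complement sum = 0x0D8A.
Checksum = ~0x0D8A & 0xFFFF = 0xF275.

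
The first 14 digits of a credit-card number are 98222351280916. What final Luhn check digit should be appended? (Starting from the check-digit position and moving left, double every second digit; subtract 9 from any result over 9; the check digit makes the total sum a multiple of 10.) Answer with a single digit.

1

Partial digits right→left: 6 1 9 0 8 2 1 5 3 2 2 2 8 9
Double every second digit counting from the check-digit position (so the 1st, 3rd, 5th, ... of the partial from the right).
  doubled (with −9 where >9): 3 9 7 2 6 4 7 → sum 38
  kept as-is: 1 0 2 5 2 2 9 → sum 21
Total = 38 + 21 = 59.
Check digit = (10 − (59 mod 10)) mod 10 = 1.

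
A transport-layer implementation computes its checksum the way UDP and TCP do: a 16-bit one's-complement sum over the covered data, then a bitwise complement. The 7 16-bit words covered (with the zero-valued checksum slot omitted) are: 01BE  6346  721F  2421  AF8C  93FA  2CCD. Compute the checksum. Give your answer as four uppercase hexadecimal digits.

9466

One's-complement addition (fold any carry out of bit 15 back into bit 0):
  0x01BE + 0x6346 = 0x06504
  0x6504 + 0x721F = 0x0D723
  0xD723 + 0x2421 = 0x0FB44
  0xFB44 + 0xAF8C = 0x1AAD0 → wrap carry → 0xAAD1
  0xAAD1 + 0x93FA = 0x13ECB → wrap carry → 0x3ECC
  0x3ECC + 0x2CCD = 0x06B99
One's-complement sum = 0x6B99.
Checksum = ~0x6B99 & 0xFFFF = 0x9466.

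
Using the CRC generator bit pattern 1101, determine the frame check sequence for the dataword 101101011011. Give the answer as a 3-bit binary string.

Append 3 zeros: 101101011011000. Divide by 1101 (XOR where the leading bit is 1):
  pos 0: 1011 XOR 1101 = 0110
  pos 1: 1100 XOR 1101 = 0001
  pos 4: 1101 XOR 1101 = 0000
  pos 8: 1011 XOR 1101 = 0110
  pos 9: 1100 XOR 1101 = 0001
Remainder (last 3 bits) = 100. This is the CRC / FCS.

100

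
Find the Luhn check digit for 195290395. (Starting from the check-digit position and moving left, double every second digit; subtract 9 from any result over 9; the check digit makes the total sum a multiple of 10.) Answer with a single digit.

1

Partial digits right→left: 5 9 3 0 9 2 5 9 1
Double every second digit counting from the check-digit position (so the 1st, 3rd, 5th, ... of the partial from the right).
  doubled (with −9 where >9): 1 6 9 1 2 → sum 19
  kept as-is: 9 0 2 9 → sum 20
Total = 19 + 20 = 39.
Check digit = (10 − (39 mod 10)) mod 10 = 1.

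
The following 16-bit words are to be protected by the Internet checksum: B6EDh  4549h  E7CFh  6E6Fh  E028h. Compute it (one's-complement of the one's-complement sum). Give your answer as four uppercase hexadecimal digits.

One's-complement addition (fold any carry out of bit 15 back into bit 0):
  0xB6ED + 0x4549 = 0x0FC36
  0xFC36 + 0xE7CF = 0x1E405 → wrap carry → 0xE406
  0xE406 + 0x6E6F = 0x15275 → wrap carry → 0x5276
  0x5276 + 0xE028 = 0x1329E → wrap carry → 0x329F
One's-complement sum = 0x329F.
Checksum = ~0x329F & 0xFFFF = 0xCD60.

CD60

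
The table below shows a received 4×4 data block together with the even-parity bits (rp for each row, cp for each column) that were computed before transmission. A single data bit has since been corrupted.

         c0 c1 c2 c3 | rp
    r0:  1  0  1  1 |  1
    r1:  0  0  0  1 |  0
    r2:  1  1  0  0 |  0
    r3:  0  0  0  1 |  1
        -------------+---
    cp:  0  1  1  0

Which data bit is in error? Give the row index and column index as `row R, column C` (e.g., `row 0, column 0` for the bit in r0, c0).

row 1, column 3

Recompute each row's even parity and compare to rp:
  r0: data parity 1, sent rp 1 → ok
  r1: data parity 1, sent rp 0 → mismatch
  r2: data parity 0, sent rp 0 → ok
  r3: data parity 1, sent rp 1 → ok
Recompute each column's even parity and compare to cp:
  c0: data parity 0, sent cp 0 → ok
  c1: data parity 1, sent cp 1 → ok
  c2: data parity 1, sent cp 1 → ok
  c3: data parity 1, sent cp 0 → mismatch
Exactly one row (r1) and one column (c3) fail → the flipped bit is at their intersection.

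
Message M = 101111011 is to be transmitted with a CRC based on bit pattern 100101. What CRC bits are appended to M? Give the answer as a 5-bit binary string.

Append 5 zeros: 10111101100000. Divide by 100101 (XOR where the leading bit is 1):
  pos 0: 101111 XOR 100101 = 001010
  pos 2: 101001 XOR 100101 = 001100
  pos 4: 110010 XOR 100101 = 010111
  pos 5: 101110 XOR 100101 = 001011
  pos 7: 101100 XOR 100101 = 001001
Remainder (last 5 bits) = 10010. This is the CRC / FCS.

10010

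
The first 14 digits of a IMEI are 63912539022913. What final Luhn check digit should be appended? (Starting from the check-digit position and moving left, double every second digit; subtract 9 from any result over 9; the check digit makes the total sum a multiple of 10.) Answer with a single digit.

Partial digits right→left: 3 1 9 2 2 0 9 3 5 2 1 9 3 6
Double every second digit counting from the check-digit position (so the 1st, 3rd, 5th, ... of the partial from the right).
  doubled (with −9 where >9): 6 9 4 9 1 2 6 → sum 37
  kept as-is: 1 2 0 3 2 9 6 → sum 23
Total = 37 + 23 = 60.
Check digit = (10 − (60 mod 10)) mod 10 = 0.

0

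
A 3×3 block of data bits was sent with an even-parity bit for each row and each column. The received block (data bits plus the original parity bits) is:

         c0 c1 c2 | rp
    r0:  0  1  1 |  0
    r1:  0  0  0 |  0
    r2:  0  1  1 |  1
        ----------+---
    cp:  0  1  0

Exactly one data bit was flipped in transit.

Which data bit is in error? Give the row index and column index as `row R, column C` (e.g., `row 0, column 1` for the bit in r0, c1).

Recompute each row's even parity and compare to rp:
  r0: data parity 0, sent rp 0 → ok
  r1: data parity 0, sent rp 0 → ok
  r2: data parity 0, sent rp 1 → mismatch
Recompute each column's even parity and compare to cp:
  c0: data parity 0, sent cp 0 → ok
  c1: data parity 0, sent cp 1 → mismatch
  c2: data parity 0, sent cp 0 → ok
Exactly one row (r2) and one column (c1) fail → the flipped bit is at their intersection.

row 2, column 1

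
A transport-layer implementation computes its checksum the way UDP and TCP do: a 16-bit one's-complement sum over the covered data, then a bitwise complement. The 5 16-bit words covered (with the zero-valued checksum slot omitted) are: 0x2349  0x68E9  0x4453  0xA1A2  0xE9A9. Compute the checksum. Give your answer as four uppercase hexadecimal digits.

A42D

One's-complement addition (fold any carry out of bit 15 back into bit 0):
  0x2349 + 0x68E9 = 0x08C32
  0x8C32 + 0x4453 = 0x0D085
  0xD085 + 0xA1A2 = 0x17227 → wrap carry → 0x7228
  0x7228 + 0xE9A9 = 0x15BD1 → wrap carry → 0x5BD2
One's-complement sum = 0x5BD2.
Checksum = ~0x5BD2 & 0xFFFF = 0xA42D.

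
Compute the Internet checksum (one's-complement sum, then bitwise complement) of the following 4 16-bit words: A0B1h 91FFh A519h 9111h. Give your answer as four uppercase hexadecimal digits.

One's-complement addition (fold any carry out of bit 15 back into bit 0):
  0xA0B1 + 0x91FF = 0x132B0 → wrap carry → 0x32B1
  0x32B1 + 0xA519 = 0x0D7CA
  0xD7CA + 0x9111 = 0x168DB → wrap carry → 0x68DC
One's-complement sum = 0x68DC.
Checksum = ~0x68DC & 0xFFFF = 0x9723.

9723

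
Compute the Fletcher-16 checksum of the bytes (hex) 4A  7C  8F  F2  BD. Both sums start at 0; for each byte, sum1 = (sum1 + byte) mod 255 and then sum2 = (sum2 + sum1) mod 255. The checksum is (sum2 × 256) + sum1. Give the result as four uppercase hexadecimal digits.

B707

Running sums (mod 255):
  after byte 0 (4A): sum1=74, sum2=74
  after byte 1 (7C): sum1=198, sum2=17
  after byte 2 (8F): sum1=86, sum2=103
  after byte 3 (F2): sum1=73, sum2=176
  after byte 4 (BD): sum1=7, sum2=183
Checksum = sum2·256 + sum1 = 183·256 + 7 = 46855 = 0xB707.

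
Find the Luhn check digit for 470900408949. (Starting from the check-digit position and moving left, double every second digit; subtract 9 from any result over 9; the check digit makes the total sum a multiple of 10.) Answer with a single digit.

Partial digits right→left: 9 4 9 8 0 4 0 0 9 0 7 4
Double every second digit counting from the check-digit position (so the 1st, 3rd, 5th, ... of the partial from the right).
  doubled (with −9 where >9): 9 9 0 0 9 5 → sum 32
  kept as-is: 4 8 4 0 0 4 → sum 20
Total = 32 + 20 = 52.
Check digit = (10 − (52 mod 10)) mod 10 = 8.

8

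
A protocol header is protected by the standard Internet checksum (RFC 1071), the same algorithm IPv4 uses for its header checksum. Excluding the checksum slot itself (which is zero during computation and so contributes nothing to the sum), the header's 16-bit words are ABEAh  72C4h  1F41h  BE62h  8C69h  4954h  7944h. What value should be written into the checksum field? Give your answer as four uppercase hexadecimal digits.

One's-complement addition (fold any carry out of bit 15 back into bit 0):
  0xABEA + 0x72C4 = 0x11EAE → wrap carry → 0x1EAF
  0x1EAF + 0x1F41 = 0x03DF0
  0x3DF0 + 0xBE62 = 0x0FC52
  0xFC52 + 0x8C69 = 0x188BB → wrap carry → 0x88BC
  0x88BC + 0x4954 = 0x0D210
  0xD210 + 0x7944 = 0x14B54 → wrap carry → 0x4B55
One's-complement sum = 0x4B55.
Checksum = ~0x4B55 & 0xFFFF = 0xB4AA.

B4AA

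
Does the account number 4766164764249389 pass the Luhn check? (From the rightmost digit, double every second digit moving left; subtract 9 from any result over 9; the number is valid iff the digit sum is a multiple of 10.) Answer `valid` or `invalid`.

valid

From the right, keep odd positions and double even positions (subtract 9 from any doubled value over 9):
  doubled (positions 2,4,...): 7 9 4 3 8 2 3 8 → sum 44
  kept (positions 1,3,...): 9 3 4 4 7 6 6 7 → sum 46
Total = 90.
90 mod 10 = 0, so the number is valid.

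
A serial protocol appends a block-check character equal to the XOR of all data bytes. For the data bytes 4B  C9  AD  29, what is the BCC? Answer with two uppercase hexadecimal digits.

06

XOR the bytes together:
  start with 0x4B
  0x4B ⊕ 0xC9 = 0x82
  0x82 ⊕ 0xAD = 0x2F
  0x2F ⊕ 0x29 = 0x06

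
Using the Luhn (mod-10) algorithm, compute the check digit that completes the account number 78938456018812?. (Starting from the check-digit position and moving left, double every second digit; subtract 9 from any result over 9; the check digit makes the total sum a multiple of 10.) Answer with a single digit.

5

Partial digits right→left: 2 1 8 8 1 0 6 5 4 8 3 9 8 7
Double every second digit counting from the check-digit position (so the 1st, 3rd, 5th, ... of the partial from the right).
  doubled (with −9 where >9): 4 7 2 3 8 6 7 → sum 37
  kept as-is: 1 8 0 5 8 9 7 → sum 38
Total = 37 + 38 = 75.
Check digit = (10 − (75 mod 10)) mod 10 = 5.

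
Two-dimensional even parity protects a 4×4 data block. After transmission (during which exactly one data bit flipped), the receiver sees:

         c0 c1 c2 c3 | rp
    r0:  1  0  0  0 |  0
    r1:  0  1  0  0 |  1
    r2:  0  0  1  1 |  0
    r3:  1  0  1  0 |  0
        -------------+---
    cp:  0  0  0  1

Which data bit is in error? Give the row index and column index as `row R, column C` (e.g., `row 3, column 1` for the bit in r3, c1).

row 0, column 1

Recompute each row's even parity and compare to rp:
  r0: data parity 1, sent rp 0 → mismatch
  r1: data parity 1, sent rp 1 → ok
  r2: data parity 0, sent rp 0 → ok
  r3: data parity 0, sent rp 0 → ok
Recompute each column's even parity and compare to cp:
  c0: data parity 0, sent cp 0 → ok
  c1: data parity 1, sent cp 0 → mismatch
  c2: data parity 0, sent cp 0 → ok
  c3: data parity 1, sent cp 1 → ok
Exactly one row (r0) and one column (c1) fail → the flipped bit is at their intersection.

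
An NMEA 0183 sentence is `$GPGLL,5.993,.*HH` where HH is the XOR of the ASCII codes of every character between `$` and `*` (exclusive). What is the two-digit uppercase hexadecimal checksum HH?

XOR the ASCII codes of the payload characters:
  'G' = 0x47 → acc = 0x47
  'P' = 0x50 → acc = 0x17
  'G' = 0x47 → acc = 0x50
  'L' = 0x4C → acc = 0x1C
  'L' = 0x4C → acc = 0x50
  ',' = 0x2C → acc = 0x7C
  '5' = 0x35 → acc = 0x49
  '.' = 0x2E → acc = 0x67
  '9' = 0x39 → acc = 0x5E
  '9' = 0x39 → acc = 0x67
  '3' = 0x33 → acc = 0x54
  ',' = 0x2C → acc = 0x78
  '.' = 0x2E → acc = 0x56
Checksum = 0x56.

56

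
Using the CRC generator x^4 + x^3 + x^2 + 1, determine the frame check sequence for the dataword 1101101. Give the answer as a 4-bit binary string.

Append 4 zeros: 11011010000. Divide by 11101 (XOR where the leading bit is 1):
  pos 0: 11011 XOR 11101 = 00110
  pos 2: 11001 XOR 11101 = 00100
  pos 4: 10000 XOR 11101 = 01101
  pos 5: 11010 XOR 11101 = 00111
Remainder (last 4 bits) = 1110. This is the CRC / FCS.

1110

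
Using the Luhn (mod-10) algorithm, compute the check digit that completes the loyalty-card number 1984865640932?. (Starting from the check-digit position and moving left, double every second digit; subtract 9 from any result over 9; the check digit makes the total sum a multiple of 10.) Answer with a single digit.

4

Partial digits right→left: 2 3 9 0 4 6 5 6 8 4 8 9 1
Double every second digit counting from the check-digit position (so the 1st, 3rd, 5th, ... of the partial from the right).
  doubled (with −9 where >9): 4 9 8 1 7 7 2 → sum 38
  kept as-is: 3 0 6 6 4 9 → sum 28
Total = 38 + 28 = 66.
Check digit = (10 − (66 mod 10)) mod 10 = 4.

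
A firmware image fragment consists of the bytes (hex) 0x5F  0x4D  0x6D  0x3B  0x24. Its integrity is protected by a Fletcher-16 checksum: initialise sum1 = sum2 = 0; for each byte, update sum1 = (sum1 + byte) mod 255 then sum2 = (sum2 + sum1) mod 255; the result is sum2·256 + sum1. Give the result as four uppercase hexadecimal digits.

Running sums (mod 255):
  after byte 0 (0x5F): sum1=95, sum2=95
  after byte 1 (0x4D): sum1=172, sum2=12
  after byte 2 (0x6D): sum1=26, sum2=38
  after byte 3 (0x3B): sum1=85, sum2=123
  after byte 4 (0x24): sum1=121, sum2=244
Checksum = sum2·256 + sum1 = 244·256 + 121 = 62585 = 0xF479.

F479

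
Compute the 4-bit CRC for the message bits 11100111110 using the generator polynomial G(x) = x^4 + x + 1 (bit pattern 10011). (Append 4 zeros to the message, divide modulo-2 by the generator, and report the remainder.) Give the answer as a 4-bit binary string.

0101

Append 4 zeros: 111001111100000. Divide by 10011 (XOR where the leading bit is 1):
  pos 0: 11100 XOR 10011 = 01111
  pos 1: 11111 XOR 10011 = 01100
  pos 2: 11001 XOR 10011 = 01010
  pos 3: 10101 XOR 10011 = 00110
  pos 5: 11011 XOR 10011 = 01000
  pos 6: 10000 XOR 10011 = 00011
  pos 9: 11000 XOR 10011 = 01011
  pos 10: 10110 XOR 10011 = 00101
Remainder (last 4 bits) = 0101. This is the CRC / FCS.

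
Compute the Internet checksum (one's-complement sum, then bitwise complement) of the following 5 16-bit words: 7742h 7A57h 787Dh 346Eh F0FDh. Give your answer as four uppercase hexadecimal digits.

One's-complement addition (fold any carry out of bit 15 back into bit 0):
  0x7742 + 0x7A57 = 0x0F199
  0xF199 + 0x787D = 0x16A16 → wrap carry → 0x6A17
  0x6A17 + 0x346E = 0x09E85
  0x9E85 + 0xF0FD = 0x18F82 → wrap carry → 0x8F83
One's-complement sum = 0x8F83.
Checksum = ~0x8F83 & 0xFFFF = 0x707C.

707C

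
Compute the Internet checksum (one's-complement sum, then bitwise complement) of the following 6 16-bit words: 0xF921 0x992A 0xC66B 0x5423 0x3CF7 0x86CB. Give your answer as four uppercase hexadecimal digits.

8F61

One's-complement addition (fold any carry out of bit 15 back into bit 0):
  0xF921 + 0x992A = 0x1924B → wrap carry → 0x924C
  0x924C + 0xC66B = 0x158B7 → wrap carry → 0x58B8
  0x58B8 + 0x5423 = 0x0ACDB
  0xACDB + 0x3CF7 = 0x0E9D2
  0xE9D2 + 0x86CB = 0x1709D → wrap carry → 0x709E
One's-complement sum = 0x709E.
Checksum = ~0x709E & 0xFFFF = 0x8F61.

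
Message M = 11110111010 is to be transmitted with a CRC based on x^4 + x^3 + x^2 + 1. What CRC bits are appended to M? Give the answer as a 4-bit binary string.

0101

Append 4 zeros: 111101110100000. Divide by 11101 (XOR where the leading bit is 1):
  pos 0: 11110 XOR 11101 = 00011
  pos 3: 11111 XOR 11101 = 00010
  pos 6: 10010 XOR 11101 = 01111
  pos 7: 11110 XOR 11101 = 00011
  pos 10: 11000 XOR 11101 = 00101
Remainder (last 4 bits) = 0101. This is the CRC / FCS.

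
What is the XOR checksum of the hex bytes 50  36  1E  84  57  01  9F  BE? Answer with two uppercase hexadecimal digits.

8B

XOR the bytes together:
  start with 0x50
  0x50 ⊕ 0x36 = 0x66
  0x66 ⊕ 0x1E = 0x78
  0x78 ⊕ 0x84 = 0xFC
  0xFC ⊕ 0x57 = 0xAB
  0xAB ⊕ 0x01 = 0xAA
  0xAA ⊕ 0x9F = 0x35
  0x35 ⊕ 0xBE = 0x8B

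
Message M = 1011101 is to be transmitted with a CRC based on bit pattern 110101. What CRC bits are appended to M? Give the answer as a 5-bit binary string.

Append 5 zeros: 101110100000. Divide by 110101 (XOR where the leading bit is 1):
  pos 0: 101110 XOR 110101 = 011011
  pos 1: 110111 XOR 110101 = 000010
  pos 5: 100000 XOR 110101 = 010101
  pos 6: 101010 XOR 110101 = 011111
Remainder (last 5 bits) = 11111. This is the CRC / FCS.

11111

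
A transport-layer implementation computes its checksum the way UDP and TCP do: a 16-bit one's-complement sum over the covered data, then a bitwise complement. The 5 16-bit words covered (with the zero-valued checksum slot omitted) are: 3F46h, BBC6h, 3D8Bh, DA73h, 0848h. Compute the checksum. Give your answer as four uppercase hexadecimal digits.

E4AB

One's-complement addition (fold any carry out of bit 15 back into bit 0):
  0x3F46 + 0xBBC6 = 0x0FB0C
  0xFB0C + 0x3D8B = 0x13897 → wrap carry → 0x3898
  0x3898 + 0xDA73 = 0x1130B → wrap carry → 0x130C
  0x130C + 0x0848 = 0x01B54
One's-complement sum = 0x1B54.
Checksum = ~0x1B54 & 0xFFFF = 0xE4AB.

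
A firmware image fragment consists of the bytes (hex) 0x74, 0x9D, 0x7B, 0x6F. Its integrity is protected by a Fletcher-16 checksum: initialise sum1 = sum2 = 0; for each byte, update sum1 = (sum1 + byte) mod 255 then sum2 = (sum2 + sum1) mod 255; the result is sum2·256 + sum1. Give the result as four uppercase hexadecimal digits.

Running sums (mod 255):
  after byte 0 (0x74): sum1=116, sum2=116
  after byte 1 (0x9D): sum1=18, sum2=134
  after byte 2 (0x7B): sum1=141, sum2=20
  after byte 3 (0x6F): sum1=252, sum2=17
Checksum = sum2·256 + sum1 = 17·256 + 252 = 4604 = 0x11FC.

11FC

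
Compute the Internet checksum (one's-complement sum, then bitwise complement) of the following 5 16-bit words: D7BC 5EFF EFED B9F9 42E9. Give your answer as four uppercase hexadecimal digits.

One's-complement addition (fold any carry out of bit 15 back into bit 0):
  0xD7BC + 0x5EFF = 0x136BB → wrap carry → 0x36BC
  0x36BC + 0xEFED = 0x126A9 → wrap carry → 0x26AA
  0x26AA + 0xB9F9 = 0x0E0A3
  0xE0A3 + 0x42E9 = 0x1238C → wrap carry → 0x238D
One's-complement sum = 0x238D.
Checksum = ~0x238D & 0xFFFF = 0xDC72.

DC72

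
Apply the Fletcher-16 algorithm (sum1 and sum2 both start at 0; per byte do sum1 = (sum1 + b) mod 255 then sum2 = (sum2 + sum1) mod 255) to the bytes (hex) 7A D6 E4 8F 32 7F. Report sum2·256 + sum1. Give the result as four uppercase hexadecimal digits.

Running sums (mod 255):
  after byte 0 (7A): sum1=122, sum2=122
  after byte 1 (D6): sum1=81, sum2=203
  after byte 2 (E4): sum1=54, sum2=2
  after byte 3 (8F): sum1=197, sum2=199
  after byte 4 (32): sum1=247, sum2=191
  after byte 5 (7F): sum1=119, sum2=55
Checksum = sum2·256 + sum1 = 55·256 + 119 = 14199 = 0x3777.

3777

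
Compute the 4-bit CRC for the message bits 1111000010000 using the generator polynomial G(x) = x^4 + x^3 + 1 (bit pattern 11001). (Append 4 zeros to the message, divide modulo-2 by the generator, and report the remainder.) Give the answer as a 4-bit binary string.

Append 4 zeros: 11110000100000000. Divide by 11001 (XOR where the leading bit is 1):
  pos 0: 11110 XOR 11001 = 00111
  pos 2: 11100 XOR 11001 = 00101
  pos 4: 10101 XOR 11001 = 01100
  pos 5: 11000 XOR 11001 = 00001
  pos 9: 10000 XOR 11001 = 01001
  pos 10: 10010 XOR 11001 = 01011
  pos 11: 10110 XOR 11001 = 01111
  pos 12: 11110 XOR 11001 = 00111
Remainder (last 4 bits) = 0111. This is the CRC / FCS.

0111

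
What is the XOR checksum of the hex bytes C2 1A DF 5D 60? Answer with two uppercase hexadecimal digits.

3A

XOR the bytes together:
  start with 0xC2
  0xC2 ⊕ 0x1A = 0xD8
  0xD8 ⊕ 0xDF = 0x07
  0x07 ⊕ 0x5D = 0x5A
  0x5A ⊕ 0x60 = 0x3A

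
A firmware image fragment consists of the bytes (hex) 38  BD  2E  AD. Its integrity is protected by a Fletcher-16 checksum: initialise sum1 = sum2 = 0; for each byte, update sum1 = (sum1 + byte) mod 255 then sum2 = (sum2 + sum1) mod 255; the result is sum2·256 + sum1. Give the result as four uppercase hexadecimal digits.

24D1

Running sums (mod 255):
  after byte 0 (38): sum1=56, sum2=56
  after byte 1 (BD): sum1=245, sum2=46
  after byte 2 (2E): sum1=36, sum2=82
  after byte 3 (AD): sum1=209, sum2=36
Checksum = sum2·256 + sum1 = 36·256 + 209 = 9425 = 0x24D1.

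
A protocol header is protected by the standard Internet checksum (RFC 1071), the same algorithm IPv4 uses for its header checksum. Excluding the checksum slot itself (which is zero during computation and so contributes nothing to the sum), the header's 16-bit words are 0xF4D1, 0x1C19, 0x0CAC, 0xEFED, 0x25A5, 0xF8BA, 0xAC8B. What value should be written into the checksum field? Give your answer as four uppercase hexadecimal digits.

278F

One's-complement addition (fold any carry out of bit 15 back into bit 0):
  0xF4D1 + 0x1C19 = 0x110EA → wrap carry → 0x10EB
  0x10EB + 0x0CAC = 0x01D97
  0x1D97 + 0xEFED = 0x10D84 → wrap carry → 0x0D85
  0x0D85 + 0x25A5 = 0x0332A
  0x332A + 0xF8BA = 0x12BE4 → wrap carry → 0x2BE5
  0x2BE5 + 0xAC8B = 0x0D870
One's-complement sum = 0xD870.
Checksum = ~0xD870 & 0xFFFF = 0x278F.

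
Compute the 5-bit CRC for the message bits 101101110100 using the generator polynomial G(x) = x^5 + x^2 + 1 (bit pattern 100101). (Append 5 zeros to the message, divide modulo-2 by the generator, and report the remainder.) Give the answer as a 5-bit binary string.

00010

Append 5 zeros: 10110111010000000. Divide by 100101 (XOR where the leading bit is 1):
  pos 0: 101101 XOR 100101 = 001000
  pos 2: 100011 XOR 100101 = 000110
  pos 5: 110010 XOR 100101 = 010111
  pos 6: 101110 XOR 100101 = 001011
  pos 8: 101100 XOR 100101 = 001001
  pos 10: 100100 XOR 100101 = 000001
Remainder (last 5 bits) = 00010. This is the CRC / FCS.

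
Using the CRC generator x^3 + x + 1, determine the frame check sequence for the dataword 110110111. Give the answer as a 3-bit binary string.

Append 3 zeros: 110110111000. Divide by 1011 (XOR where the leading bit is 1):
  pos 0: 1101 XOR 1011 = 0110
  pos 1: 1101 XOR 1011 = 0110
  pos 2: 1100 XOR 1011 = 0111
  pos 3: 1111 XOR 1011 = 0100
  pos 4: 1001 XOR 1011 = 0010
  pos 6: 1010 XOR 1011 = 0001
Remainder (last 3 bits) = 100. This is the CRC / FCS.

100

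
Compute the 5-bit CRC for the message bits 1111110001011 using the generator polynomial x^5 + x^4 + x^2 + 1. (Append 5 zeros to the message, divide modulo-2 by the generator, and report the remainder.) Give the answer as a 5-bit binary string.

10000

Append 5 zeros: 111111000101100000. Divide by 110101 (XOR where the leading bit is 1):
  pos 0: 111111 XOR 110101 = 001010
  pos 2: 101000 XOR 110101 = 011101
  pos 3: 111010 XOR 110101 = 001111
  pos 5: 111110 XOR 110101 = 001011
  pos 7: 101111 XOR 110101 = 011010
  pos 8: 110100 XOR 110101 = 000001
Remainder (last 5 bits) = 10000. This is the CRC / FCS.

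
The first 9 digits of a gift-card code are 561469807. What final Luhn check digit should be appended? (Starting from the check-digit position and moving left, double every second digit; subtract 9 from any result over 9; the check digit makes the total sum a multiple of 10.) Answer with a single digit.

Partial digits right→left: 7 0 8 9 6 4 1 6 5
Double every second digit counting from the check-digit position (so the 1st, 3rd, 5th, ... of the partial from the right).
  doubled (with −9 where >9): 5 7 3 2 1 → sum 18
  kept as-is: 0 9 4 6 → sum 19
Total = 18 + 19 = 37.
Check digit = (10 − (37 mod 10)) mod 10 = 3.

3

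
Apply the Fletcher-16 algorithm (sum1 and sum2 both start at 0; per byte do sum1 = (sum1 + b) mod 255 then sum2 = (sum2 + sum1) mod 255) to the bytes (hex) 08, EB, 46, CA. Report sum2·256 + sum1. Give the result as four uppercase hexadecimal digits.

3B05

Running sums (mod 255):
  after byte 0 (08): sum1=8, sum2=8
  after byte 1 (EB): sum1=243, sum2=251
  after byte 2 (46): sum1=58, sum2=54
  after byte 3 (CA): sum1=5, sum2=59
Checksum = sum2·256 + sum1 = 59·256 + 5 = 15109 = 0x3B05.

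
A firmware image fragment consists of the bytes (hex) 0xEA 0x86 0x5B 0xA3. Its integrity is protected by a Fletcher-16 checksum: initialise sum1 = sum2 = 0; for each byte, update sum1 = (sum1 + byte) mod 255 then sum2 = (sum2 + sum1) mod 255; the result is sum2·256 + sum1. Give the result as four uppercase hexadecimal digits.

Running sums (mod 255):
  after byte 0 (0xEA): sum1=234, sum2=234
  after byte 1 (0x86): sum1=113, sum2=92
  after byte 2 (0x5B): sum1=204, sum2=41
  after byte 3 (0xA3): sum1=112, sum2=153
Checksum = sum2·256 + sum1 = 153·256 + 112 = 39280 = 0x9970.

9970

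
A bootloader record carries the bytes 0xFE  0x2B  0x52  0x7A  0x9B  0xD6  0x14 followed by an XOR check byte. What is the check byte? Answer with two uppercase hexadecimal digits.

XOR the bytes together:
  start with 0xFE
  0xFE ⊕ 0x2B = 0xD5
  0xD5 ⊕ 0x52 = 0x87
  0x87 ⊕ 0x7A = 0xFD
  0xFD ⊕ 0x9B = 0x66
  0x66 ⊕ 0xD6 = 0xB0
  0xB0 ⊕ 0x14 = 0xA4

A4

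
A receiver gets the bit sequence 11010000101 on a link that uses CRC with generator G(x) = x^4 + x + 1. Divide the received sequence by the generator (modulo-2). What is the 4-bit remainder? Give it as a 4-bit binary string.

0011

Modulo-2 division of 11010000101 by 10011:
  pos 0: 11010 XOR 10011 = 01001
  pos 1: 10010 XOR 10011 = 00001
  pos 5: 10010 XOR 10011 = 00001
Remainder = 0011 (nonzero — an error is detected).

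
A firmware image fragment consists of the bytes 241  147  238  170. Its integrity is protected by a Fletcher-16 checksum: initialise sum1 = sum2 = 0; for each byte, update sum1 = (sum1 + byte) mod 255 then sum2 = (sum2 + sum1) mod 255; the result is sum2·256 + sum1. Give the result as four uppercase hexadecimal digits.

0B1F

Running sums (mod 255):
  after byte 0 (241): sum1=241, sum2=241
  after byte 1 (147): sum1=133, sum2=119
  after byte 2 (238): sum1=116, sum2=235
  after byte 3 (170): sum1=31, sum2=11
Checksum = sum2·256 + sum1 = 11·256 + 31 = 2847 = 0x0B1F.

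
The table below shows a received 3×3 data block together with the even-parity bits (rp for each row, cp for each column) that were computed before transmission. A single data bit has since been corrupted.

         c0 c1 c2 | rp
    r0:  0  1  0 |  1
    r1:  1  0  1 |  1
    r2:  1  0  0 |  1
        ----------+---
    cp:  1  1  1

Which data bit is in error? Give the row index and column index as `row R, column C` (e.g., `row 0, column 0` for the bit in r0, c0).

row 1, column 0

Recompute each row's even parity and compare to rp:
  r0: data parity 1, sent rp 1 → ok
  r1: data parity 0, sent rp 1 → mismatch
  r2: data parity 1, sent rp 1 → ok
Recompute each column's even parity and compare to cp:
  c0: data parity 0, sent cp 1 → mismatch
  c1: data parity 1, sent cp 1 → ok
  c2: data parity 1, sent cp 1 → ok
Exactly one row (r1) and one column (c0) fail → the flipped bit is at their intersection.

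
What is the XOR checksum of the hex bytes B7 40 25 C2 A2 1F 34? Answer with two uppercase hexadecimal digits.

99

XOR the bytes together:
  start with 0xB7
  0xB7 ⊕ 0x40 = 0xF7
  0xF7 ⊕ 0x25 = 0xD2
  0xD2 ⊕ 0xC2 = 0x10
  0x10 ⊕ 0xA2 = 0xB2
  0xB2 ⊕ 0x1F = 0xAD
  0xAD ⊕ 0x34 = 0x99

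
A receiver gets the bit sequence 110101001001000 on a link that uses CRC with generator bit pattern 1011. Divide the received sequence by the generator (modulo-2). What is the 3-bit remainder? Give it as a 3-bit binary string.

Modulo-2 division of 110101001001000 by 1011:
  pos 0: 1101 XOR 1011 = 0110
  pos 1: 1100 XOR 1011 = 0111
  pos 2: 1111 XOR 1011 = 0100
  pos 3: 1000 XOR 1011 = 0011
  pos 5: 1101 XOR 1011 = 0110
  pos 6: 1100 XOR 1011 = 0111
  pos 7: 1110 XOR 1011 = 0101
  pos 8: 1011 XOR 1011 = 0000
Remainder = 000 (zero — the frame passes the CRC check).

000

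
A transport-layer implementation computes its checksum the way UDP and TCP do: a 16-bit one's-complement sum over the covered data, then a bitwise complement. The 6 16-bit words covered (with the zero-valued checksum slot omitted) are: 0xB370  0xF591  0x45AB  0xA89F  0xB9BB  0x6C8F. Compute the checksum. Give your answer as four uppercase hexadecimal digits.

4267

One's-complement addition (fold any carry out of bit 15 back into bit 0):
  0xB370 + 0xF591 = 0x1A901 → wrap carry → 0xA902
  0xA902 + 0x45AB = 0x0EEAD
  0xEEAD + 0xA89F = 0x1974C → wrap carry → 0x974D
  0x974D + 0xB9BB = 0x15108 → wrap carry → 0x5109
  0x5109 + 0x6C8F = 0x0BD98
One's-complement sum = 0xBD98.
Checksum = ~0xBD98 & 0xFFFF = 0x4267.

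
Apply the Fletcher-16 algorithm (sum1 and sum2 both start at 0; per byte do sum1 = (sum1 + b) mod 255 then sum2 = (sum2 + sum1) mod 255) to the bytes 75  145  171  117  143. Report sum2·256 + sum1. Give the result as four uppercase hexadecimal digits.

3C8D

Running sums (mod 255):
  after byte 0 (75): sum1=75, sum2=75
  after byte 1 (145): sum1=220, sum2=40
  after byte 2 (171): sum1=136, sum2=176
  after byte 3 (117): sum1=253, sum2=174
  after byte 4 (143): sum1=141, sum2=60
Checksum = sum2·256 + sum1 = 60·256 + 141 = 15501 = 0x3C8D.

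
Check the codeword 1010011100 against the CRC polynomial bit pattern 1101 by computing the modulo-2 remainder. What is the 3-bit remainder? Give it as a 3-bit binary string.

011

Modulo-2 division of 1010011100 by 1101:
  pos 0: 1010 XOR 1101 = 0111
  pos 1: 1110 XOR 1101 = 0011
  pos 3: 1111 XOR 1101 = 0010
  pos 5: 1010 XOR 1101 = 0111
  pos 6: 1110 XOR 1101 = 0011
Remainder = 011 (nonzero — an error is detected).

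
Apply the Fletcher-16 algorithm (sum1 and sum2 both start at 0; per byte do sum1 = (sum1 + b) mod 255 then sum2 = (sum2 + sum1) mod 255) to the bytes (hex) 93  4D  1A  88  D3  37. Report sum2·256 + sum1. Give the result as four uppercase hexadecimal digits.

D88E

Running sums (mod 255):
  after byte 0 (93): sum1=147, sum2=147
  after byte 1 (4D): sum1=224, sum2=116
  after byte 2 (1A): sum1=250, sum2=111
  after byte 3 (88): sum1=131, sum2=242
  after byte 4 (D3): sum1=87, sum2=74
  after byte 5 (37): sum1=142, sum2=216
Checksum = sum2·256 + sum1 = 216·256 + 142 = 55438 = 0xD88E.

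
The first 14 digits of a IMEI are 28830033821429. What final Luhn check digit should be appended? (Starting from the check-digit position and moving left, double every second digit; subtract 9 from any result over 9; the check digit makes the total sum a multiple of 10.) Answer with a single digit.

6

Partial digits right→left: 9 2 4 1 2 8 3 3 0 0 3 8 8 2
Double every second digit counting from the check-digit position (so the 1st, 3rd, 5th, ... of the partial from the right).
  doubled (with −9 where >9): 9 8 4 6 0 6 7 → sum 40
  kept as-is: 2 1 8 3 0 8 2 → sum 24
Total = 40 + 24 = 64.
Check digit = (10 − (64 mod 10)) mod 10 = 6.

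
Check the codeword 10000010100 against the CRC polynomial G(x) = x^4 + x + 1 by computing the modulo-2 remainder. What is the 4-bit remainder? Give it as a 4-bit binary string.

0000

Modulo-2 division of 10000010100 by 10011:
  pos 0: 10000 XOR 10011 = 00011
  pos 3: 11010 XOR 10011 = 01001
  pos 4: 10011 XOR 10011 = 00000
Remainder = 0000 (zero — the frame passes the CRC check).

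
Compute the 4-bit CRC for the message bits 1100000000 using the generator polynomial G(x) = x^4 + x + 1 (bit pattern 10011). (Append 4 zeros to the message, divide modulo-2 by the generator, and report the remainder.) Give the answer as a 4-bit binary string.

Append 4 zeros: 11000000000000. Divide by 10011 (XOR where the leading bit is 1):
  pos 0: 11000 XOR 10011 = 01011
  pos 1: 10110 XOR 10011 = 00101
  pos 3: 10100 XOR 10011 = 00111
  pos 5: 11100 XOR 10011 = 01111
  pos 6: 11110 XOR 10011 = 01101
  pos 7: 11010 XOR 10011 = 01001
  pos 8: 10010 XOR 10011 = 00001
Remainder (last 4 bits) = 0010. This is the CRC / FCS.

0010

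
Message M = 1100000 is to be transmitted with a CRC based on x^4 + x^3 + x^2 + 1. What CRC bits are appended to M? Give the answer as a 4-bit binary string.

Append 4 zeros: 11000000000. Divide by 11101 (XOR where the leading bit is 1):
  pos 0: 11000 XOR 11101 = 00101
  pos 2: 10100 XOR 11101 = 01001
  pos 3: 10010 XOR 11101 = 01111
  pos 4: 11110 XOR 11101 = 00011
Remainder (last 4 bits) = 1100. This is the CRC / FCS.

1100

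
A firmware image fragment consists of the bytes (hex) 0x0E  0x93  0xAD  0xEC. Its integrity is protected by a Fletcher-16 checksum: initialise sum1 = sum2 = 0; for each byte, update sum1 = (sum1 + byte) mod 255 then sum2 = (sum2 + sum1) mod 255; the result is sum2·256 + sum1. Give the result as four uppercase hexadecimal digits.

3B3C

Running sums (mod 255):
  after byte 0 (0x0E): sum1=14, sum2=14
  after byte 1 (0x93): sum1=161, sum2=175
  after byte 2 (0xAD): sum1=79, sum2=254
  after byte 3 (0xEC): sum1=60, sum2=59
Checksum = sum2·256 + sum1 = 59·256 + 60 = 15164 = 0x3B3C.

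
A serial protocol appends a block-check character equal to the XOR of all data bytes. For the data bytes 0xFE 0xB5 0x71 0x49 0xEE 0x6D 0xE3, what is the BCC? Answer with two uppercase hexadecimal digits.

13

XOR the bytes together:
  start with 0xFE
  0xFE ⊕ 0xB5 = 0x4B
  0x4B ⊕ 0x71 = 0x3A
  0x3A ⊕ 0x49 = 0x73
  0x73 ⊕ 0xEE = 0x9D
  0x9D ⊕ 0x6D = 0xF0
  0xF0 ⊕ 0xE3 = 0x13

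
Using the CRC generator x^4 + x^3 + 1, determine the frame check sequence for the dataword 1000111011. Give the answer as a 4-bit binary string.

Append 4 zeros: 10001110110000. Divide by 11001 (XOR where the leading bit is 1):
  pos 0: 10001 XOR 11001 = 01000
  pos 1: 10001 XOR 11001 = 01000
  pos 2: 10001 XOR 11001 = 01000
  pos 3: 10000 XOR 11001 = 01001
  pos 4: 10011 XOR 11001 = 01010
  pos 5: 10101 XOR 11001 = 01100
  pos 6: 11000 XOR 11001 = 00001
Remainder (last 4 bits) = 1000. This is the CRC / FCS.

1000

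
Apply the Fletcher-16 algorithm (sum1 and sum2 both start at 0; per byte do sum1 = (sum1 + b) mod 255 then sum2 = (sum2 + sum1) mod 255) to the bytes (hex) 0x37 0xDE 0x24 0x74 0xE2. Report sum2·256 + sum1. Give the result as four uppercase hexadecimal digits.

Running sums (mod 255):
  after byte 0 (0x37): sum1=55, sum2=55
  after byte 1 (0xDE): sum1=22, sum2=77
  after byte 2 (0x24): sum1=58, sum2=135
  after byte 3 (0x74): sum1=174, sum2=54
  after byte 4 (0xE2): sum1=145, sum2=199
Checksum = sum2·256 + sum1 = 199·256 + 145 = 51089 = 0xC791.

C791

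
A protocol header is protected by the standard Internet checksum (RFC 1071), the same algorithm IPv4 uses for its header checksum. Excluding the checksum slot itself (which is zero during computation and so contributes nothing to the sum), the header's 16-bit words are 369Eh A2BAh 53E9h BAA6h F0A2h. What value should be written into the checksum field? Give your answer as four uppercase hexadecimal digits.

2774

One's-complement addition (fold any carry out of bit 15 back into bit 0):
  0x369E + 0xA2BA = 0x0D958
  0xD958 + 0x53E9 = 0x12D41 → wrap carry → 0x2D42
  0x2D42 + 0xBAA6 = 0x0E7E8
  0xE7E8 + 0xF0A2 = 0x1D88A → wrap carry → 0xD88B
One's-complement sum = 0xD88B.
Checksum = ~0xD88B & 0xFFFF = 0x2774.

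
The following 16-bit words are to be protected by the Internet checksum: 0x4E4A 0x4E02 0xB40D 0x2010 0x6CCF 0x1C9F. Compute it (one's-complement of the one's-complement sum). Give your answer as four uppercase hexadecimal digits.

One's-complement addition (fold any carry out of bit 15 back into bit 0):
  0x4E4A + 0x4E02 = 0x09C4C
  0x9C4C + 0xB40D = 0x15059 → wrap carry → 0x505A
  0x505A + 0x2010 = 0x0706A
  0x706A + 0x6CCF = 0x0DD39
  0xDD39 + 0x1C9F = 0x0F9D8
One's-complement sum = 0xF9D8.
Checksum = ~0xF9D8 & 0xFFFF = 0x0627.

0627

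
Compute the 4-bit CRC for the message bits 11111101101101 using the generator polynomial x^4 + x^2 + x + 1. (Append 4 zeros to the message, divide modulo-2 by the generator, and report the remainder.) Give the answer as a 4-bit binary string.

Append 4 zeros: 111111011011010000. Divide by 10111 (XOR where the leading bit is 1):
  pos 0: 11111 XOR 10111 = 01000
  pos 1: 10001 XOR 10111 = 00110
  pos 3: 11001 XOR 10111 = 01110
  pos 4: 11101 XOR 10111 = 01010
  pos 5: 10100 XOR 10111 = 00011
  pos 8: 11110 XOR 10111 = 01001
  pos 9: 10011 XOR 10111 = 00100
  pos 11: 10000 XOR 10111 = 00111
  pos 13: 11100 XOR 10111 = 01011
Remainder (last 4 bits) = 1011. This is the CRC / FCS.

1011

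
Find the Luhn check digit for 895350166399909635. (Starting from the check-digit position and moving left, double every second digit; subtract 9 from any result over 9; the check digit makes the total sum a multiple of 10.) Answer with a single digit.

Partial digits right→left: 5 3 6 9 0 9 9 9 3 6 6 1 0 5 3 5 9 8
Double every second digit counting from the check-digit position (so the 1st, 3rd, 5th, ... of the partial from the right).
  doubled (with −9 where >9): 1 3 0 9 6 3 0 6 9 → sum 37
  kept as-is: 3 9 9 9 6 1 5 5 8 → sum 55
Total = 37 + 55 = 92.
Check digit = (10 − (92 mod 10)) mod 10 = 8.

8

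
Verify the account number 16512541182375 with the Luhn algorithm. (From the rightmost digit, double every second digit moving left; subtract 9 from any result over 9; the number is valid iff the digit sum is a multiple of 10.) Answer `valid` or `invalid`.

invalid

From the right, keep odd positions and double even positions (subtract 9 from any doubled value over 9):
  doubled (positions 2,4,...): 5 4 2 8 4 1 2 → sum 26
  kept (positions 1,3,...): 5 3 8 1 5 1 6 → sum 29
Total = 55.
55 mod 10 = 5, so the number is invalid.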